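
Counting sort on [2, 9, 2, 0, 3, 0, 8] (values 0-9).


Input: [2, 9, 2, 0, 3, 0, 8]
Counts: [2, 0, 2, 1, 0, 0, 0, 0, 1, 1]

Sorted: [0, 0, 2, 2, 3, 8, 9]


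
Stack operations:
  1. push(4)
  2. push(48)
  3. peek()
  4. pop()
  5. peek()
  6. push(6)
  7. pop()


push(4) -> [4]
push(48) -> [4, 48]
peek()->48
pop()->48, [4]
peek()->4
push(6) -> [4, 6]
pop()->6, [4]

Final stack: [4]


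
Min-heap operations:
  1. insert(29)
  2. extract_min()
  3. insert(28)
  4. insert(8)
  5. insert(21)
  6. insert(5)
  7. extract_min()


insert(29) -> [29]
extract_min()->29, []
insert(28) -> [28]
insert(8) -> [8, 28]
insert(21) -> [8, 28, 21]
insert(5) -> [5, 8, 21, 28]
extract_min()->5, [8, 28, 21]

Final heap: [8, 28, 21]


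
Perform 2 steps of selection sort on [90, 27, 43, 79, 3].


Initial: [90, 27, 43, 79, 3]
Step 1: min=3 at 4
  Swap: [3, 27, 43, 79, 90]
Step 2: min=27 at 1
  Swap: [3, 27, 43, 79, 90]

After 2 steps: [3, 27, 43, 79, 90]


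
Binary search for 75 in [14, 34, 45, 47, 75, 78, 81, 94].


Step 1: lo=0, hi=7, mid=3, val=47
Step 2: lo=4, hi=7, mid=5, val=78
Step 3: lo=4, hi=4, mid=4, val=75

Found at index 4


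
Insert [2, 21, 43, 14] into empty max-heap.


Insert 2: [2]
Insert 21: [21, 2]
Insert 43: [43, 2, 21]
Insert 14: [43, 14, 21, 2]

Final heap: [43, 14, 21, 2]


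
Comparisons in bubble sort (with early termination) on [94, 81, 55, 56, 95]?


Algorithm: bubble sort (with early termination)
Input: [94, 81, 55, 56, 95]
Sorted: [55, 56, 81, 94, 95]

9


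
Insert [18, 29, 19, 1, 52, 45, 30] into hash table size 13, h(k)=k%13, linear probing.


Insert 18: h=5 -> slot 5
Insert 29: h=3 -> slot 3
Insert 19: h=6 -> slot 6
Insert 1: h=1 -> slot 1
Insert 52: h=0 -> slot 0
Insert 45: h=6, 1 probes -> slot 7
Insert 30: h=4 -> slot 4

Table: [52, 1, None, 29, 30, 18, 19, 45, None, None, None, None, None]


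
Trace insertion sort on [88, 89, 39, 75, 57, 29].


Initial: [88, 89, 39, 75, 57, 29]
Insert 89: [88, 89, 39, 75, 57, 29]
Insert 39: [39, 88, 89, 75, 57, 29]
Insert 75: [39, 75, 88, 89, 57, 29]
Insert 57: [39, 57, 75, 88, 89, 29]
Insert 29: [29, 39, 57, 75, 88, 89]

Sorted: [29, 39, 57, 75, 88, 89]


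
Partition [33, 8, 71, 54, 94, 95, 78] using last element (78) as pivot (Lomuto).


Pivot: 78
  33 <= 78: advance i (no swap)
  8 <= 78: advance i (no swap)
  71 <= 78: advance i (no swap)
  54 <= 78: advance i (no swap)
Place pivot at 4: [33, 8, 71, 54, 78, 95, 94]

Partitioned: [33, 8, 71, 54, 78, 95, 94]


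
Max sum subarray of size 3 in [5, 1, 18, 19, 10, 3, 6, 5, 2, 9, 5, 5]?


[0:3]: 24
[1:4]: 38
[2:5]: 47
[3:6]: 32
[4:7]: 19
[5:8]: 14
[6:9]: 13
[7:10]: 16
[8:11]: 16
[9:12]: 19

Max: 47 at [2:5]


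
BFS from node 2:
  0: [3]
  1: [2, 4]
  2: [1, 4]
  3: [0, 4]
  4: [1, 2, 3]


Visit 2, enqueue [1, 4]
Visit 1, enqueue []
Visit 4, enqueue [3]
Visit 3, enqueue [0]
Visit 0, enqueue []

BFS order: [2, 1, 4, 3, 0]


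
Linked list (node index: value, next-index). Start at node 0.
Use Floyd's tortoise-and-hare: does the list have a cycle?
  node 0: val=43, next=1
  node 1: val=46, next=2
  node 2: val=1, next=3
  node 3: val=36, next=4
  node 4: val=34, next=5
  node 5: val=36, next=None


Floyd's tortoise (slow, +1) and hare (fast, +2):
  init: slow=0, fast=0
  step 1: slow=1, fast=2
  step 2: slow=2, fast=4
  step 3: fast 4->5->None, no cycle

Cycle: no


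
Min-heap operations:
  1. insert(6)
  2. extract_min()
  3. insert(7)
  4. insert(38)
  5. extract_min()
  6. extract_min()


insert(6) -> [6]
extract_min()->6, []
insert(7) -> [7]
insert(38) -> [7, 38]
extract_min()->7, [38]
extract_min()->38, []

Final heap: []


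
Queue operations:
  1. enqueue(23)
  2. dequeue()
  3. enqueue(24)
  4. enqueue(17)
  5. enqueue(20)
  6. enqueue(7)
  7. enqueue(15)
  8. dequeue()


enqueue(23) -> [23]
dequeue()->23, []
enqueue(24) -> [24]
enqueue(17) -> [24, 17]
enqueue(20) -> [24, 17, 20]
enqueue(7) -> [24, 17, 20, 7]
enqueue(15) -> [24, 17, 20, 7, 15]
dequeue()->24, [17, 20, 7, 15]

Final queue: [17, 20, 7, 15]


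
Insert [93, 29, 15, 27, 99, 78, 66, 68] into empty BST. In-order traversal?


Insert 93: root
Insert 29: L from 93
Insert 15: L from 93 -> L from 29
Insert 27: L from 93 -> L from 29 -> R from 15
Insert 99: R from 93
Insert 78: L from 93 -> R from 29
Insert 66: L from 93 -> R from 29 -> L from 78
Insert 68: L from 93 -> R from 29 -> L from 78 -> R from 66

In-order: [15, 27, 29, 66, 68, 78, 93, 99]


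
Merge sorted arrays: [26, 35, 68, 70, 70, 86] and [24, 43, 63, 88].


Take 24 from B
Take 26 from A
Take 35 from A
Take 43 from B
Take 63 from B
Take 68 from A
Take 70 from A
Take 70 from A
Take 86 from A

Merged: [24, 26, 35, 43, 63, 68, 70, 70, 86, 88]


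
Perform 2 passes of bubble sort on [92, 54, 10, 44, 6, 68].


Initial: [92, 54, 10, 44, 6, 68]
Pass 1: [54, 10, 44, 6, 68, 92] (5 swaps)
Pass 2: [10, 44, 6, 54, 68, 92] (3 swaps)

After 2 passes: [10, 44, 6, 54, 68, 92]


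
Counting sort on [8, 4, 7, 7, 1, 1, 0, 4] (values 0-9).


Input: [8, 4, 7, 7, 1, 1, 0, 4]
Counts: [1, 2, 0, 0, 2, 0, 0, 2, 1, 0]

Sorted: [0, 1, 1, 4, 4, 7, 7, 8]


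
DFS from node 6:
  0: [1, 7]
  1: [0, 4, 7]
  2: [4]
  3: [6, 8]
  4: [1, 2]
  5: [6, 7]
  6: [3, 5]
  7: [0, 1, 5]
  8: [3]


Visit 6, push [5, 3]
Visit 3, push [8]
Visit 8, push []
Visit 5, push [7]
Visit 7, push [1, 0]
Visit 0, push [1]
Visit 1, push [4]
Visit 4, push [2]
Visit 2, push []

DFS order: [6, 3, 8, 5, 7, 0, 1, 4, 2]


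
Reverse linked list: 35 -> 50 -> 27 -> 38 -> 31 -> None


Step 1: curr=35, set curr.next=prev(None) | reversed so far: 35
Step 2: curr=50, set curr.next=prev(35) | reversed so far: 50 -> 35
Step 3: curr=27, set curr.next=prev(50) | reversed so far: 27 -> 50 -> 35
Step 4: curr=38, set curr.next=prev(27) | reversed so far: 38 -> 27 -> 50 -> 35
Step 5: curr=31, set curr.next=prev(38) | reversed so far: 31 -> 38 -> 27 -> 50 -> 35

31 -> 38 -> 27 -> 50 -> 35 -> None


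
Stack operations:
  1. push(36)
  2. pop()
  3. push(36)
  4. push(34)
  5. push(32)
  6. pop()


push(36) -> [36]
pop()->36, []
push(36) -> [36]
push(34) -> [36, 34]
push(32) -> [36, 34, 32]
pop()->32, [36, 34]

Final stack: [36, 34]


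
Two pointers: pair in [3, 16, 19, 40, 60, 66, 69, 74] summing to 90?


lo=0(3)+hi=7(74)=77
lo=1(16)+hi=7(74)=90

Yes: 16+74=90


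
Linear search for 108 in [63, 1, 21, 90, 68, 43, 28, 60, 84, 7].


i=0: 63!=108
i=1: 1!=108
i=2: 21!=108
i=3: 90!=108
i=4: 68!=108
i=5: 43!=108
i=6: 28!=108
i=7: 60!=108
i=8: 84!=108
i=9: 7!=108

Not found, 10 comps


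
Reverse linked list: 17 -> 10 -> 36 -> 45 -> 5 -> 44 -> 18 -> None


Step 1: curr=17, set curr.next=prev(None) | reversed so far: 17
Step 2: curr=10, set curr.next=prev(17) | reversed so far: 10 -> 17
Step 3: curr=36, set curr.next=prev(10) | reversed so far: 36 -> 10 -> 17
Step 4: curr=45, set curr.next=prev(36) | reversed so far: 45 -> 36 -> 10 -> 17
Step 5: curr=5, set curr.next=prev(45) | reversed so far: 5 -> 45 -> 36 -> 10 -> 17
Step 6: curr=44, set curr.next=prev(5) | reversed so far: 44 -> 5 -> 45 -> 36 -> 10 -> 17
Step 7: curr=18, set curr.next=prev(44) | reversed so far: 18 -> 44 -> 5 -> 45 -> 36 -> 10 -> 17

18 -> 44 -> 5 -> 45 -> 36 -> 10 -> 17 -> None


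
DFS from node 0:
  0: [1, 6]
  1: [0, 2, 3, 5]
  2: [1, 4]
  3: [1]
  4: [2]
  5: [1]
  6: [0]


Visit 0, push [6, 1]
Visit 1, push [5, 3, 2]
Visit 2, push [4]
Visit 4, push []
Visit 3, push []
Visit 5, push []
Visit 6, push []

DFS order: [0, 1, 2, 4, 3, 5, 6]


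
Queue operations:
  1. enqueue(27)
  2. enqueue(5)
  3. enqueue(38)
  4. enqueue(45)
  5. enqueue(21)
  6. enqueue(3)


enqueue(27) -> [27]
enqueue(5) -> [27, 5]
enqueue(38) -> [27, 5, 38]
enqueue(45) -> [27, 5, 38, 45]
enqueue(21) -> [27, 5, 38, 45, 21]
enqueue(3) -> [27, 5, 38, 45, 21, 3]

Final queue: [27, 5, 38, 45, 21, 3]


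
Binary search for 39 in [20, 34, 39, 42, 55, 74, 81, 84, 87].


Step 1: lo=0, hi=8, mid=4, val=55
Step 2: lo=0, hi=3, mid=1, val=34
Step 3: lo=2, hi=3, mid=2, val=39

Found at index 2


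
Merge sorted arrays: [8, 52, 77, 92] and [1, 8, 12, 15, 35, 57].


Take 1 from B
Take 8 from A
Take 8 from B
Take 12 from B
Take 15 from B
Take 35 from B
Take 52 from A
Take 57 from B

Merged: [1, 8, 8, 12, 15, 35, 52, 57, 77, 92]


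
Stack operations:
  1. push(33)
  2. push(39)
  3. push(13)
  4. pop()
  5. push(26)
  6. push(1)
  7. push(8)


push(33) -> [33]
push(39) -> [33, 39]
push(13) -> [33, 39, 13]
pop()->13, [33, 39]
push(26) -> [33, 39, 26]
push(1) -> [33, 39, 26, 1]
push(8) -> [33, 39, 26, 1, 8]

Final stack: [33, 39, 26, 1, 8]


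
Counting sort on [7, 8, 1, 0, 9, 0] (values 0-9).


Input: [7, 8, 1, 0, 9, 0]
Counts: [2, 1, 0, 0, 0, 0, 0, 1, 1, 1]

Sorted: [0, 0, 1, 7, 8, 9]


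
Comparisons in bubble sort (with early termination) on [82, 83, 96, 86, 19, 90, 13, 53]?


Algorithm: bubble sort (with early termination)
Input: [82, 83, 96, 86, 19, 90, 13, 53]
Sorted: [13, 19, 53, 82, 83, 86, 90, 96]

28


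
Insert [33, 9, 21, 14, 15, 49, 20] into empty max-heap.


Insert 33: [33]
Insert 9: [33, 9]
Insert 21: [33, 9, 21]
Insert 14: [33, 14, 21, 9]
Insert 15: [33, 15, 21, 9, 14]
Insert 49: [49, 15, 33, 9, 14, 21]
Insert 20: [49, 15, 33, 9, 14, 21, 20]

Final heap: [49, 15, 33, 9, 14, 21, 20]


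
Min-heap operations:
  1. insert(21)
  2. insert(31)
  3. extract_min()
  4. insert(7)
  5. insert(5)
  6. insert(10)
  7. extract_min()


insert(21) -> [21]
insert(31) -> [21, 31]
extract_min()->21, [31]
insert(7) -> [7, 31]
insert(5) -> [5, 31, 7]
insert(10) -> [5, 10, 7, 31]
extract_min()->5, [7, 10, 31]

Final heap: [7, 10, 31]


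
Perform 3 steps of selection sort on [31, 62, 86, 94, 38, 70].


Initial: [31, 62, 86, 94, 38, 70]
Step 1: min=31 at 0
  Swap: [31, 62, 86, 94, 38, 70]
Step 2: min=38 at 4
  Swap: [31, 38, 86, 94, 62, 70]
Step 3: min=62 at 4
  Swap: [31, 38, 62, 94, 86, 70]

After 3 steps: [31, 38, 62, 94, 86, 70]


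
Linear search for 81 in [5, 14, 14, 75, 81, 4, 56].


i=0: 5!=81
i=1: 14!=81
i=2: 14!=81
i=3: 75!=81
i=4: 81==81 found!

Found at 4, 5 comps


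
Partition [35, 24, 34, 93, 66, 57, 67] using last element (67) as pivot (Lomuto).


Pivot: 67
  35 <= 67: advance i (no swap)
  24 <= 67: advance i (no swap)
  34 <= 67: advance i (no swap)
  66 <= 67: swap -> [35, 24, 34, 66, 93, 57, 67]
  57 <= 67: swap -> [35, 24, 34, 66, 57, 93, 67]
Place pivot at 5: [35, 24, 34, 66, 57, 67, 93]

Partitioned: [35, 24, 34, 66, 57, 67, 93]


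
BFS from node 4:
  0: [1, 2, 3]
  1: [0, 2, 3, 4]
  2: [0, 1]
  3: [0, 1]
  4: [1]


Visit 4, enqueue [1]
Visit 1, enqueue [0, 2, 3]
Visit 0, enqueue []
Visit 2, enqueue []
Visit 3, enqueue []

BFS order: [4, 1, 0, 2, 3]


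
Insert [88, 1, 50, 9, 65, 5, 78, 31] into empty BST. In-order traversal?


Insert 88: root
Insert 1: L from 88
Insert 50: L from 88 -> R from 1
Insert 9: L from 88 -> R from 1 -> L from 50
Insert 65: L from 88 -> R from 1 -> R from 50
Insert 5: L from 88 -> R from 1 -> L from 50 -> L from 9
Insert 78: L from 88 -> R from 1 -> R from 50 -> R from 65
Insert 31: L from 88 -> R from 1 -> L from 50 -> R from 9

In-order: [1, 5, 9, 31, 50, 65, 78, 88]


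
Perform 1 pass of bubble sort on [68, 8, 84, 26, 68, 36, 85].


Initial: [68, 8, 84, 26, 68, 36, 85]
Pass 1: [8, 68, 26, 68, 36, 84, 85] (4 swaps)

After 1 pass: [8, 68, 26, 68, 36, 84, 85]


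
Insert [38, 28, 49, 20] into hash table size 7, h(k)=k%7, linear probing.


Insert 38: h=3 -> slot 3
Insert 28: h=0 -> slot 0
Insert 49: h=0, 1 probes -> slot 1
Insert 20: h=6 -> slot 6

Table: [28, 49, None, 38, None, None, 20]


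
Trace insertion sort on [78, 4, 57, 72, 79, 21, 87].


Initial: [78, 4, 57, 72, 79, 21, 87]
Insert 4: [4, 78, 57, 72, 79, 21, 87]
Insert 57: [4, 57, 78, 72, 79, 21, 87]
Insert 72: [4, 57, 72, 78, 79, 21, 87]
Insert 79: [4, 57, 72, 78, 79, 21, 87]
Insert 21: [4, 21, 57, 72, 78, 79, 87]
Insert 87: [4, 21, 57, 72, 78, 79, 87]

Sorted: [4, 21, 57, 72, 78, 79, 87]


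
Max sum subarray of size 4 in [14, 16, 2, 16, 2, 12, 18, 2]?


[0:4]: 48
[1:5]: 36
[2:6]: 32
[3:7]: 48
[4:8]: 34

Max: 48 at [0:4]


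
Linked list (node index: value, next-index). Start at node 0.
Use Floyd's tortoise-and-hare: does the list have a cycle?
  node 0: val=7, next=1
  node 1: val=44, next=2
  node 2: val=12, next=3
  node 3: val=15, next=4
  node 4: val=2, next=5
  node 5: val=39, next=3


Floyd's tortoise (slow, +1) and hare (fast, +2):
  init: slow=0, fast=0
  step 1: slow=1, fast=2
  step 2: slow=2, fast=4
  step 3: slow=3, fast=3
  slow == fast at node 3: cycle detected

Cycle: yes


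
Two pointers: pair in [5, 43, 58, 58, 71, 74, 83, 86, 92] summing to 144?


lo=0(5)+hi=8(92)=97
lo=1(43)+hi=8(92)=135
lo=2(58)+hi=8(92)=150
lo=2(58)+hi=7(86)=144

Yes: 58+86=144


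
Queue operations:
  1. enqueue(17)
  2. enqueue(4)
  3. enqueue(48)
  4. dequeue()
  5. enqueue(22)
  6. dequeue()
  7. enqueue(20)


enqueue(17) -> [17]
enqueue(4) -> [17, 4]
enqueue(48) -> [17, 4, 48]
dequeue()->17, [4, 48]
enqueue(22) -> [4, 48, 22]
dequeue()->4, [48, 22]
enqueue(20) -> [48, 22, 20]

Final queue: [48, 22, 20]


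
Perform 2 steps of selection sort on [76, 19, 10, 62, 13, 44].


Initial: [76, 19, 10, 62, 13, 44]
Step 1: min=10 at 2
  Swap: [10, 19, 76, 62, 13, 44]
Step 2: min=13 at 4
  Swap: [10, 13, 76, 62, 19, 44]

After 2 steps: [10, 13, 76, 62, 19, 44]


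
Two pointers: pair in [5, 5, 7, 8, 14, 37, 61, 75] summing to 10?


lo=0(5)+hi=7(75)=80
lo=0(5)+hi=6(61)=66
lo=0(5)+hi=5(37)=42
lo=0(5)+hi=4(14)=19
lo=0(5)+hi=3(8)=13
lo=0(5)+hi=2(7)=12
lo=0(5)+hi=1(5)=10

Yes: 5+5=10


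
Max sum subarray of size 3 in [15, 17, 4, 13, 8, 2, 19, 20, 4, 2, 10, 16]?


[0:3]: 36
[1:4]: 34
[2:5]: 25
[3:6]: 23
[4:7]: 29
[5:8]: 41
[6:9]: 43
[7:10]: 26
[8:11]: 16
[9:12]: 28

Max: 43 at [6:9]


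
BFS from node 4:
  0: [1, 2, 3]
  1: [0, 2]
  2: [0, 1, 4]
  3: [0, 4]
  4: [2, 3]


Visit 4, enqueue [2, 3]
Visit 2, enqueue [0, 1]
Visit 3, enqueue []
Visit 0, enqueue []
Visit 1, enqueue []

BFS order: [4, 2, 3, 0, 1]


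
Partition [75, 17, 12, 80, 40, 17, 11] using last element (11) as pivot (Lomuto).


Pivot: 11
Place pivot at 0: [11, 17, 12, 80, 40, 17, 75]

Partitioned: [11, 17, 12, 80, 40, 17, 75]


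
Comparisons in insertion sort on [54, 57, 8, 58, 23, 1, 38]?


Algorithm: insertion sort
Input: [54, 57, 8, 58, 23, 1, 38]
Sorted: [1, 8, 23, 38, 54, 57, 58]

17


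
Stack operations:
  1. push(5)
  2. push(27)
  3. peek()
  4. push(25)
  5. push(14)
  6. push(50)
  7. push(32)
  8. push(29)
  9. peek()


push(5) -> [5]
push(27) -> [5, 27]
peek()->27
push(25) -> [5, 27, 25]
push(14) -> [5, 27, 25, 14]
push(50) -> [5, 27, 25, 14, 50]
push(32) -> [5, 27, 25, 14, 50, 32]
push(29) -> [5, 27, 25, 14, 50, 32, 29]
peek()->29

Final stack: [5, 27, 25, 14, 50, 32, 29]


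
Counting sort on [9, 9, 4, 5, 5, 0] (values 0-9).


Input: [9, 9, 4, 5, 5, 0]
Counts: [1, 0, 0, 0, 1, 2, 0, 0, 0, 2]

Sorted: [0, 4, 5, 5, 9, 9]


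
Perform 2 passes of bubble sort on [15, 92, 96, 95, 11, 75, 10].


Initial: [15, 92, 96, 95, 11, 75, 10]
Pass 1: [15, 92, 95, 11, 75, 10, 96] (4 swaps)
Pass 2: [15, 92, 11, 75, 10, 95, 96] (3 swaps)

After 2 passes: [15, 92, 11, 75, 10, 95, 96]


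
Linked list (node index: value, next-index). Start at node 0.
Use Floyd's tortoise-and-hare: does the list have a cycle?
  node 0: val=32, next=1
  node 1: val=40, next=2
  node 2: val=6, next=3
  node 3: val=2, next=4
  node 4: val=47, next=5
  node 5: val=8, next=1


Floyd's tortoise (slow, +1) and hare (fast, +2):
  init: slow=0, fast=0
  step 1: slow=1, fast=2
  step 2: slow=2, fast=4
  step 3: slow=3, fast=1
  step 4: slow=4, fast=3
  step 5: slow=5, fast=5
  slow == fast at node 5: cycle detected

Cycle: yes


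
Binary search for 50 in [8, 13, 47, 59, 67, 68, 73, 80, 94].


Step 1: lo=0, hi=8, mid=4, val=67
Step 2: lo=0, hi=3, mid=1, val=13
Step 3: lo=2, hi=3, mid=2, val=47
Step 4: lo=3, hi=3, mid=3, val=59

Not found


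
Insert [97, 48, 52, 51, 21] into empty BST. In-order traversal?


Insert 97: root
Insert 48: L from 97
Insert 52: L from 97 -> R from 48
Insert 51: L from 97 -> R from 48 -> L from 52
Insert 21: L from 97 -> L from 48

In-order: [21, 48, 51, 52, 97]


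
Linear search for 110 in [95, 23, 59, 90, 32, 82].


i=0: 95!=110
i=1: 23!=110
i=2: 59!=110
i=3: 90!=110
i=4: 32!=110
i=5: 82!=110

Not found, 6 comps


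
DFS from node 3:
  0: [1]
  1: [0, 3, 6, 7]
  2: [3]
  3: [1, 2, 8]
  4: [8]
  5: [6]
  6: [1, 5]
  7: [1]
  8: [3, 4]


Visit 3, push [8, 2, 1]
Visit 1, push [7, 6, 0]
Visit 0, push []
Visit 6, push [5]
Visit 5, push []
Visit 7, push []
Visit 2, push []
Visit 8, push [4]
Visit 4, push []

DFS order: [3, 1, 0, 6, 5, 7, 2, 8, 4]


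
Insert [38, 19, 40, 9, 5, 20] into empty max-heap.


Insert 38: [38]
Insert 19: [38, 19]
Insert 40: [40, 19, 38]
Insert 9: [40, 19, 38, 9]
Insert 5: [40, 19, 38, 9, 5]
Insert 20: [40, 19, 38, 9, 5, 20]

Final heap: [40, 19, 38, 9, 5, 20]


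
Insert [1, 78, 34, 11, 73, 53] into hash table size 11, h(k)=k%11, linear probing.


Insert 1: h=1 -> slot 1
Insert 78: h=1, 1 probes -> slot 2
Insert 34: h=1, 2 probes -> slot 3
Insert 11: h=0 -> slot 0
Insert 73: h=7 -> slot 7
Insert 53: h=9 -> slot 9

Table: [11, 1, 78, 34, None, None, None, 73, None, 53, None]


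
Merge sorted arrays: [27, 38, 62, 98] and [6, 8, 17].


Take 6 from B
Take 8 from B
Take 17 from B

Merged: [6, 8, 17, 27, 38, 62, 98]


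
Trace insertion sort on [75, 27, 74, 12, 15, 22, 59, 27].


Initial: [75, 27, 74, 12, 15, 22, 59, 27]
Insert 27: [27, 75, 74, 12, 15, 22, 59, 27]
Insert 74: [27, 74, 75, 12, 15, 22, 59, 27]
Insert 12: [12, 27, 74, 75, 15, 22, 59, 27]
Insert 15: [12, 15, 27, 74, 75, 22, 59, 27]
Insert 22: [12, 15, 22, 27, 74, 75, 59, 27]
Insert 59: [12, 15, 22, 27, 59, 74, 75, 27]
Insert 27: [12, 15, 22, 27, 27, 59, 74, 75]

Sorted: [12, 15, 22, 27, 27, 59, 74, 75]


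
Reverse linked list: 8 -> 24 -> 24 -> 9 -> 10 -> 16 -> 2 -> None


Step 1: curr=8, set curr.next=prev(None) | reversed so far: 8
Step 2: curr=24, set curr.next=prev(8) | reversed so far: 24 -> 8
Step 3: curr=24, set curr.next=prev(24) | reversed so far: 24 -> 24 -> 8
Step 4: curr=9, set curr.next=prev(24) | reversed so far: 9 -> 24 -> 24 -> 8
Step 5: curr=10, set curr.next=prev(9) | reversed so far: 10 -> 9 -> 24 -> 24 -> 8
Step 6: curr=16, set curr.next=prev(10) | reversed so far: 16 -> 10 -> 9 -> 24 -> 24 -> 8
Step 7: curr=2, set curr.next=prev(16) | reversed so far: 2 -> 16 -> 10 -> 9 -> 24 -> 24 -> 8

2 -> 16 -> 10 -> 9 -> 24 -> 24 -> 8 -> None


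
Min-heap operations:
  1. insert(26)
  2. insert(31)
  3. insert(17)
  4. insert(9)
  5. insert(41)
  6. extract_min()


insert(26) -> [26]
insert(31) -> [26, 31]
insert(17) -> [17, 31, 26]
insert(9) -> [9, 17, 26, 31]
insert(41) -> [9, 17, 26, 31, 41]
extract_min()->9, [17, 31, 26, 41]

Final heap: [17, 31, 26, 41]


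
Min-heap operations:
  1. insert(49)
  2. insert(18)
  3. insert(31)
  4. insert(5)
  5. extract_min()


insert(49) -> [49]
insert(18) -> [18, 49]
insert(31) -> [18, 49, 31]
insert(5) -> [5, 18, 31, 49]
extract_min()->5, [18, 49, 31]

Final heap: [18, 49, 31]


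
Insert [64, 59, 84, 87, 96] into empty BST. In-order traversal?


Insert 64: root
Insert 59: L from 64
Insert 84: R from 64
Insert 87: R from 64 -> R from 84
Insert 96: R from 64 -> R from 84 -> R from 87

In-order: [59, 64, 84, 87, 96]


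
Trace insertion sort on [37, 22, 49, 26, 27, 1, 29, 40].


Initial: [37, 22, 49, 26, 27, 1, 29, 40]
Insert 22: [22, 37, 49, 26, 27, 1, 29, 40]
Insert 49: [22, 37, 49, 26, 27, 1, 29, 40]
Insert 26: [22, 26, 37, 49, 27, 1, 29, 40]
Insert 27: [22, 26, 27, 37, 49, 1, 29, 40]
Insert 1: [1, 22, 26, 27, 37, 49, 29, 40]
Insert 29: [1, 22, 26, 27, 29, 37, 49, 40]
Insert 40: [1, 22, 26, 27, 29, 37, 40, 49]

Sorted: [1, 22, 26, 27, 29, 37, 40, 49]


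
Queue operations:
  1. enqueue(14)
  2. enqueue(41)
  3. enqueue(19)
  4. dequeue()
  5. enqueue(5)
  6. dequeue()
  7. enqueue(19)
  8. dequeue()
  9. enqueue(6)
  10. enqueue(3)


enqueue(14) -> [14]
enqueue(41) -> [14, 41]
enqueue(19) -> [14, 41, 19]
dequeue()->14, [41, 19]
enqueue(5) -> [41, 19, 5]
dequeue()->41, [19, 5]
enqueue(19) -> [19, 5, 19]
dequeue()->19, [5, 19]
enqueue(6) -> [5, 19, 6]
enqueue(3) -> [5, 19, 6, 3]

Final queue: [5, 19, 6, 3]


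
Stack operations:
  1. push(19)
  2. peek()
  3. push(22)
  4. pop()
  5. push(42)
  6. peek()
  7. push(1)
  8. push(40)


push(19) -> [19]
peek()->19
push(22) -> [19, 22]
pop()->22, [19]
push(42) -> [19, 42]
peek()->42
push(1) -> [19, 42, 1]
push(40) -> [19, 42, 1, 40]

Final stack: [19, 42, 1, 40]


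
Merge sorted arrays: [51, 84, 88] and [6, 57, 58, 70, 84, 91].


Take 6 from B
Take 51 from A
Take 57 from B
Take 58 from B
Take 70 from B
Take 84 from A
Take 84 from B
Take 88 from A

Merged: [6, 51, 57, 58, 70, 84, 84, 88, 91]


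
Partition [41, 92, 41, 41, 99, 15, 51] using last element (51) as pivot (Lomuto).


Pivot: 51
  41 <= 51: advance i (no swap)
  41 <= 51: swap -> [41, 41, 92, 41, 99, 15, 51]
  41 <= 51: swap -> [41, 41, 41, 92, 99, 15, 51]
  15 <= 51: swap -> [41, 41, 41, 15, 99, 92, 51]
Place pivot at 4: [41, 41, 41, 15, 51, 92, 99]

Partitioned: [41, 41, 41, 15, 51, 92, 99]


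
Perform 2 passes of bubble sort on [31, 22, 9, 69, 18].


Initial: [31, 22, 9, 69, 18]
Pass 1: [22, 9, 31, 18, 69] (3 swaps)
Pass 2: [9, 22, 18, 31, 69] (2 swaps)

After 2 passes: [9, 22, 18, 31, 69]


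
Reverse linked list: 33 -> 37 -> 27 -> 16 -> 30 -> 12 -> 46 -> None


Step 1: curr=33, set curr.next=prev(None) | reversed so far: 33
Step 2: curr=37, set curr.next=prev(33) | reversed so far: 37 -> 33
Step 3: curr=27, set curr.next=prev(37) | reversed so far: 27 -> 37 -> 33
Step 4: curr=16, set curr.next=prev(27) | reversed so far: 16 -> 27 -> 37 -> 33
Step 5: curr=30, set curr.next=prev(16) | reversed so far: 30 -> 16 -> 27 -> 37 -> 33
Step 6: curr=12, set curr.next=prev(30) | reversed so far: 12 -> 30 -> 16 -> 27 -> 37 -> 33
Step 7: curr=46, set curr.next=prev(12) | reversed so far: 46 -> 12 -> 30 -> 16 -> 27 -> 37 -> 33

46 -> 12 -> 30 -> 16 -> 27 -> 37 -> 33 -> None


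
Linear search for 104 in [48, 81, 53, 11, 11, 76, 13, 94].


i=0: 48!=104
i=1: 81!=104
i=2: 53!=104
i=3: 11!=104
i=4: 11!=104
i=5: 76!=104
i=6: 13!=104
i=7: 94!=104

Not found, 8 comps


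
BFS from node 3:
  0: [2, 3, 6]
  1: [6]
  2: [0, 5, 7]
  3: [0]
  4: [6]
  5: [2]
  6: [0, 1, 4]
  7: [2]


Visit 3, enqueue [0]
Visit 0, enqueue [2, 6]
Visit 2, enqueue [5, 7]
Visit 6, enqueue [1, 4]
Visit 5, enqueue []
Visit 7, enqueue []
Visit 1, enqueue []
Visit 4, enqueue []

BFS order: [3, 0, 2, 6, 5, 7, 1, 4]


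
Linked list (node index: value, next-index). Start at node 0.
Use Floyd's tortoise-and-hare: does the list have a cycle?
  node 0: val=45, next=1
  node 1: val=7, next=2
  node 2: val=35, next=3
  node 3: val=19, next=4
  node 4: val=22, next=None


Floyd's tortoise (slow, +1) and hare (fast, +2):
  init: slow=0, fast=0
  step 1: slow=1, fast=2
  step 2: slow=2, fast=4
  step 3: fast -> None, no cycle

Cycle: no


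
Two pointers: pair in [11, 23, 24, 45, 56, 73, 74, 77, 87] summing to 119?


lo=0(11)+hi=8(87)=98
lo=1(23)+hi=8(87)=110
lo=2(24)+hi=8(87)=111
lo=3(45)+hi=8(87)=132
lo=3(45)+hi=7(77)=122
lo=3(45)+hi=6(74)=119

Yes: 45+74=119


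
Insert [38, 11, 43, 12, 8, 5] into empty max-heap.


Insert 38: [38]
Insert 11: [38, 11]
Insert 43: [43, 11, 38]
Insert 12: [43, 12, 38, 11]
Insert 8: [43, 12, 38, 11, 8]
Insert 5: [43, 12, 38, 11, 8, 5]

Final heap: [43, 12, 38, 11, 8, 5]


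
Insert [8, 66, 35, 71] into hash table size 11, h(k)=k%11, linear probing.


Insert 8: h=8 -> slot 8
Insert 66: h=0 -> slot 0
Insert 35: h=2 -> slot 2
Insert 71: h=5 -> slot 5

Table: [66, None, 35, None, None, 71, None, None, 8, None, None]


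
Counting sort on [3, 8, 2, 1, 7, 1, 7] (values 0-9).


Input: [3, 8, 2, 1, 7, 1, 7]
Counts: [0, 2, 1, 1, 0, 0, 0, 2, 1, 0]

Sorted: [1, 1, 2, 3, 7, 7, 8]


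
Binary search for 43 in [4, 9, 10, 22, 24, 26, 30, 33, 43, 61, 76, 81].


Step 1: lo=0, hi=11, mid=5, val=26
Step 2: lo=6, hi=11, mid=8, val=43

Found at index 8


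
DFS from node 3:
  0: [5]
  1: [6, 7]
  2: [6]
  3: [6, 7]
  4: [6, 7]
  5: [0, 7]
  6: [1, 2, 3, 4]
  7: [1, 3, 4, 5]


Visit 3, push [7, 6]
Visit 6, push [4, 2, 1]
Visit 1, push [7]
Visit 7, push [5, 4]
Visit 4, push []
Visit 5, push [0]
Visit 0, push []
Visit 2, push []

DFS order: [3, 6, 1, 7, 4, 5, 0, 2]


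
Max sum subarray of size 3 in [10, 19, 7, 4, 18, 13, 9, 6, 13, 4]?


[0:3]: 36
[1:4]: 30
[2:5]: 29
[3:6]: 35
[4:7]: 40
[5:8]: 28
[6:9]: 28
[7:10]: 23

Max: 40 at [4:7]


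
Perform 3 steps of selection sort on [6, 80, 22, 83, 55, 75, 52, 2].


Initial: [6, 80, 22, 83, 55, 75, 52, 2]
Step 1: min=2 at 7
  Swap: [2, 80, 22, 83, 55, 75, 52, 6]
Step 2: min=6 at 7
  Swap: [2, 6, 22, 83, 55, 75, 52, 80]
Step 3: min=22 at 2
  Swap: [2, 6, 22, 83, 55, 75, 52, 80]

After 3 steps: [2, 6, 22, 83, 55, 75, 52, 80]


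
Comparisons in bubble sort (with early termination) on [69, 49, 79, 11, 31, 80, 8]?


Algorithm: bubble sort (with early termination)
Input: [69, 49, 79, 11, 31, 80, 8]
Sorted: [8, 11, 31, 49, 69, 79, 80]

21


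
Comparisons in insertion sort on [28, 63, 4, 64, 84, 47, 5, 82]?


Algorithm: insertion sort
Input: [28, 63, 4, 64, 84, 47, 5, 82]
Sorted: [4, 5, 28, 47, 63, 64, 82, 84]

17


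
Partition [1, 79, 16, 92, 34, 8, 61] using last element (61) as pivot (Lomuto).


Pivot: 61
  1 <= 61: advance i (no swap)
  16 <= 61: swap -> [1, 16, 79, 92, 34, 8, 61]
  34 <= 61: swap -> [1, 16, 34, 92, 79, 8, 61]
  8 <= 61: swap -> [1, 16, 34, 8, 79, 92, 61]
Place pivot at 4: [1, 16, 34, 8, 61, 92, 79]

Partitioned: [1, 16, 34, 8, 61, 92, 79]


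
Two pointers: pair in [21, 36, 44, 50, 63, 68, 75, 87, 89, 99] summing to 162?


lo=0(21)+hi=9(99)=120
lo=1(36)+hi=9(99)=135
lo=2(44)+hi=9(99)=143
lo=3(50)+hi=9(99)=149
lo=4(63)+hi=9(99)=162

Yes: 63+99=162


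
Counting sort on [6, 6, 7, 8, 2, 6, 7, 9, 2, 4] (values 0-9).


Input: [6, 6, 7, 8, 2, 6, 7, 9, 2, 4]
Counts: [0, 0, 2, 0, 1, 0, 3, 2, 1, 1]

Sorted: [2, 2, 4, 6, 6, 6, 7, 7, 8, 9]


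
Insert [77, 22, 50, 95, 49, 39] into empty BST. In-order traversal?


Insert 77: root
Insert 22: L from 77
Insert 50: L from 77 -> R from 22
Insert 95: R from 77
Insert 49: L from 77 -> R from 22 -> L from 50
Insert 39: L from 77 -> R from 22 -> L from 50 -> L from 49

In-order: [22, 39, 49, 50, 77, 95]


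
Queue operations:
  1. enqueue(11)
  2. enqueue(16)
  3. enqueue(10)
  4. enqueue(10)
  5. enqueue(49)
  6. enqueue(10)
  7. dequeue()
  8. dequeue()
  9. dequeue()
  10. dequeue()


enqueue(11) -> [11]
enqueue(16) -> [11, 16]
enqueue(10) -> [11, 16, 10]
enqueue(10) -> [11, 16, 10, 10]
enqueue(49) -> [11, 16, 10, 10, 49]
enqueue(10) -> [11, 16, 10, 10, 49, 10]
dequeue()->11, [16, 10, 10, 49, 10]
dequeue()->16, [10, 10, 49, 10]
dequeue()->10, [10, 49, 10]
dequeue()->10, [49, 10]

Final queue: [49, 10]


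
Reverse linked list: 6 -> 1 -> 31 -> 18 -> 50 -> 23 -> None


Step 1: curr=6, set curr.next=prev(None) | reversed so far: 6
Step 2: curr=1, set curr.next=prev(6) | reversed so far: 1 -> 6
Step 3: curr=31, set curr.next=prev(1) | reversed so far: 31 -> 1 -> 6
Step 4: curr=18, set curr.next=prev(31) | reversed so far: 18 -> 31 -> 1 -> 6
Step 5: curr=50, set curr.next=prev(18) | reversed so far: 50 -> 18 -> 31 -> 1 -> 6
Step 6: curr=23, set curr.next=prev(50) | reversed so far: 23 -> 50 -> 18 -> 31 -> 1 -> 6

23 -> 50 -> 18 -> 31 -> 1 -> 6 -> None


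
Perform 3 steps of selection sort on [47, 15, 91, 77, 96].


Initial: [47, 15, 91, 77, 96]
Step 1: min=15 at 1
  Swap: [15, 47, 91, 77, 96]
Step 2: min=47 at 1
  Swap: [15, 47, 91, 77, 96]
Step 3: min=77 at 3
  Swap: [15, 47, 77, 91, 96]

After 3 steps: [15, 47, 77, 91, 96]


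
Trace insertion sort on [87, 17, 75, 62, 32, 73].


Initial: [87, 17, 75, 62, 32, 73]
Insert 17: [17, 87, 75, 62, 32, 73]
Insert 75: [17, 75, 87, 62, 32, 73]
Insert 62: [17, 62, 75, 87, 32, 73]
Insert 32: [17, 32, 62, 75, 87, 73]
Insert 73: [17, 32, 62, 73, 75, 87]

Sorted: [17, 32, 62, 73, 75, 87]


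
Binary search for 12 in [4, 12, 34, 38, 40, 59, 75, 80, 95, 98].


Step 1: lo=0, hi=9, mid=4, val=40
Step 2: lo=0, hi=3, mid=1, val=12

Found at index 1


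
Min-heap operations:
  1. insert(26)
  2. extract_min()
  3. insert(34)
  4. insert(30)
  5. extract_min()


insert(26) -> [26]
extract_min()->26, []
insert(34) -> [34]
insert(30) -> [30, 34]
extract_min()->30, [34]

Final heap: [34]


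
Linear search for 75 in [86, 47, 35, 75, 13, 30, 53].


i=0: 86!=75
i=1: 47!=75
i=2: 35!=75
i=3: 75==75 found!

Found at 3, 4 comps


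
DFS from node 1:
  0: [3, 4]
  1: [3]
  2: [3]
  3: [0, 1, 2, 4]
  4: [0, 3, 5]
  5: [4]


Visit 1, push [3]
Visit 3, push [4, 2, 0]
Visit 0, push [4]
Visit 4, push [5]
Visit 5, push []
Visit 2, push []

DFS order: [1, 3, 0, 4, 5, 2]


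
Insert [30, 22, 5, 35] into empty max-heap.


Insert 30: [30]
Insert 22: [30, 22]
Insert 5: [30, 22, 5]
Insert 35: [35, 30, 5, 22]

Final heap: [35, 30, 5, 22]


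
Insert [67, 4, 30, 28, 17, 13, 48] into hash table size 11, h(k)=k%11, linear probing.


Insert 67: h=1 -> slot 1
Insert 4: h=4 -> slot 4
Insert 30: h=8 -> slot 8
Insert 28: h=6 -> slot 6
Insert 17: h=6, 1 probes -> slot 7
Insert 13: h=2 -> slot 2
Insert 48: h=4, 1 probes -> slot 5

Table: [None, 67, 13, None, 4, 48, 28, 17, 30, None, None]


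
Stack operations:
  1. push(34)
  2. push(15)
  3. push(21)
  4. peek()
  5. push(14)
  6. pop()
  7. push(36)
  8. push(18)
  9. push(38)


push(34) -> [34]
push(15) -> [34, 15]
push(21) -> [34, 15, 21]
peek()->21
push(14) -> [34, 15, 21, 14]
pop()->14, [34, 15, 21]
push(36) -> [34, 15, 21, 36]
push(18) -> [34, 15, 21, 36, 18]
push(38) -> [34, 15, 21, 36, 18, 38]

Final stack: [34, 15, 21, 36, 18, 38]


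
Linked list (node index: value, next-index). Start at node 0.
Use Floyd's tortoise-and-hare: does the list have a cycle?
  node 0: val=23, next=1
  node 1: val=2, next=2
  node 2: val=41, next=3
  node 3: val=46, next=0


Floyd's tortoise (slow, +1) and hare (fast, +2):
  init: slow=0, fast=0
  step 1: slow=1, fast=2
  step 2: slow=2, fast=0
  step 3: slow=3, fast=2
  step 4: slow=0, fast=0
  slow == fast at node 0: cycle detected

Cycle: yes


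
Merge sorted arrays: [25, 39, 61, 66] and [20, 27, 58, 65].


Take 20 from B
Take 25 from A
Take 27 from B
Take 39 from A
Take 58 from B
Take 61 from A
Take 65 from B

Merged: [20, 25, 27, 39, 58, 61, 65, 66]


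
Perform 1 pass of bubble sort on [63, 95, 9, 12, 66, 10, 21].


Initial: [63, 95, 9, 12, 66, 10, 21]
Pass 1: [63, 9, 12, 66, 10, 21, 95] (5 swaps)

After 1 pass: [63, 9, 12, 66, 10, 21, 95]


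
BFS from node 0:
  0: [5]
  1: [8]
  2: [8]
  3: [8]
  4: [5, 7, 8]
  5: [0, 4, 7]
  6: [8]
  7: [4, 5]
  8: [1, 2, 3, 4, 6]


Visit 0, enqueue [5]
Visit 5, enqueue [4, 7]
Visit 4, enqueue [8]
Visit 7, enqueue []
Visit 8, enqueue [1, 2, 3, 6]
Visit 1, enqueue []
Visit 2, enqueue []
Visit 3, enqueue []
Visit 6, enqueue []

BFS order: [0, 5, 4, 7, 8, 1, 2, 3, 6]


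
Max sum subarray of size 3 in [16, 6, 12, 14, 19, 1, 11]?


[0:3]: 34
[1:4]: 32
[2:5]: 45
[3:6]: 34
[4:7]: 31

Max: 45 at [2:5]


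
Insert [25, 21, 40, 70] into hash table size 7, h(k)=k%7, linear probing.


Insert 25: h=4 -> slot 4
Insert 21: h=0 -> slot 0
Insert 40: h=5 -> slot 5
Insert 70: h=0, 1 probes -> slot 1

Table: [21, 70, None, None, 25, 40, None]


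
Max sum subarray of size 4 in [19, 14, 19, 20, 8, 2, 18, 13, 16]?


[0:4]: 72
[1:5]: 61
[2:6]: 49
[3:7]: 48
[4:8]: 41
[5:9]: 49

Max: 72 at [0:4]


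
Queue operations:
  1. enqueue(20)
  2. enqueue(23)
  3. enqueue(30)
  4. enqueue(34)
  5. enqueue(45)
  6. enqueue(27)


enqueue(20) -> [20]
enqueue(23) -> [20, 23]
enqueue(30) -> [20, 23, 30]
enqueue(34) -> [20, 23, 30, 34]
enqueue(45) -> [20, 23, 30, 34, 45]
enqueue(27) -> [20, 23, 30, 34, 45, 27]

Final queue: [20, 23, 30, 34, 45, 27]


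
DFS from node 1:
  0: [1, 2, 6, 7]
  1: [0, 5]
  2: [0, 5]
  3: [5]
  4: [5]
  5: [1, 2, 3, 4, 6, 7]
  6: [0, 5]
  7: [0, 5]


Visit 1, push [5, 0]
Visit 0, push [7, 6, 2]
Visit 2, push [5]
Visit 5, push [7, 6, 4, 3]
Visit 3, push []
Visit 4, push []
Visit 6, push []
Visit 7, push []

DFS order: [1, 0, 2, 5, 3, 4, 6, 7]


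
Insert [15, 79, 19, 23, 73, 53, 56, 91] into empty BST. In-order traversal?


Insert 15: root
Insert 79: R from 15
Insert 19: R from 15 -> L from 79
Insert 23: R from 15 -> L from 79 -> R from 19
Insert 73: R from 15 -> L from 79 -> R from 19 -> R from 23
Insert 53: R from 15 -> L from 79 -> R from 19 -> R from 23 -> L from 73
Insert 56: R from 15 -> L from 79 -> R from 19 -> R from 23 -> L from 73 -> R from 53
Insert 91: R from 15 -> R from 79

In-order: [15, 19, 23, 53, 56, 73, 79, 91]


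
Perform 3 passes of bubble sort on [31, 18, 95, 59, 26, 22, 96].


Initial: [31, 18, 95, 59, 26, 22, 96]
Pass 1: [18, 31, 59, 26, 22, 95, 96] (4 swaps)
Pass 2: [18, 31, 26, 22, 59, 95, 96] (2 swaps)
Pass 3: [18, 26, 22, 31, 59, 95, 96] (2 swaps)

After 3 passes: [18, 26, 22, 31, 59, 95, 96]


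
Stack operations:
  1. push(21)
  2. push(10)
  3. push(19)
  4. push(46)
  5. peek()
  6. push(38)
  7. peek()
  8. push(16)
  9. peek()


push(21) -> [21]
push(10) -> [21, 10]
push(19) -> [21, 10, 19]
push(46) -> [21, 10, 19, 46]
peek()->46
push(38) -> [21, 10, 19, 46, 38]
peek()->38
push(16) -> [21, 10, 19, 46, 38, 16]
peek()->16

Final stack: [21, 10, 19, 46, 38, 16]


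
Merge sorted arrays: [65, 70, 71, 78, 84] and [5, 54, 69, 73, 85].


Take 5 from B
Take 54 from B
Take 65 from A
Take 69 from B
Take 70 from A
Take 71 from A
Take 73 from B
Take 78 from A
Take 84 from A

Merged: [5, 54, 65, 69, 70, 71, 73, 78, 84, 85]


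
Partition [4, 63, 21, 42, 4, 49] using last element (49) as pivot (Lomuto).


Pivot: 49
  4 <= 49: advance i (no swap)
  21 <= 49: swap -> [4, 21, 63, 42, 4, 49]
  42 <= 49: swap -> [4, 21, 42, 63, 4, 49]
  4 <= 49: swap -> [4, 21, 42, 4, 63, 49]
Place pivot at 4: [4, 21, 42, 4, 49, 63]

Partitioned: [4, 21, 42, 4, 49, 63]


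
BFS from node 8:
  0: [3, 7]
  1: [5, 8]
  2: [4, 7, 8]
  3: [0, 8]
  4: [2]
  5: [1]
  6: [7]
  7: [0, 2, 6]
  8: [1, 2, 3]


Visit 8, enqueue [1, 2, 3]
Visit 1, enqueue [5]
Visit 2, enqueue [4, 7]
Visit 3, enqueue [0]
Visit 5, enqueue []
Visit 4, enqueue []
Visit 7, enqueue [6]
Visit 0, enqueue []
Visit 6, enqueue []

BFS order: [8, 1, 2, 3, 5, 4, 7, 0, 6]


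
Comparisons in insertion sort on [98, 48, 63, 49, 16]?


Algorithm: insertion sort
Input: [98, 48, 63, 49, 16]
Sorted: [16, 48, 49, 63, 98]

10


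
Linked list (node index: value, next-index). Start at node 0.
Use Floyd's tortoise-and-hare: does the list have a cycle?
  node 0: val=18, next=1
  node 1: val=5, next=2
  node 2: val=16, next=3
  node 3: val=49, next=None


Floyd's tortoise (slow, +1) and hare (fast, +2):
  init: slow=0, fast=0
  step 1: slow=1, fast=2
  step 2: fast 2->3->None, no cycle

Cycle: no


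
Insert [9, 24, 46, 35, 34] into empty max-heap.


Insert 9: [9]
Insert 24: [24, 9]
Insert 46: [46, 9, 24]
Insert 35: [46, 35, 24, 9]
Insert 34: [46, 35, 24, 9, 34]

Final heap: [46, 35, 24, 9, 34]


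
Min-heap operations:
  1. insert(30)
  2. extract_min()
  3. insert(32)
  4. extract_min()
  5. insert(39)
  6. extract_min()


insert(30) -> [30]
extract_min()->30, []
insert(32) -> [32]
extract_min()->32, []
insert(39) -> [39]
extract_min()->39, []

Final heap: []


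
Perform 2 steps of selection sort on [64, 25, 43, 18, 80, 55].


Initial: [64, 25, 43, 18, 80, 55]
Step 1: min=18 at 3
  Swap: [18, 25, 43, 64, 80, 55]
Step 2: min=25 at 1
  Swap: [18, 25, 43, 64, 80, 55]

After 2 steps: [18, 25, 43, 64, 80, 55]


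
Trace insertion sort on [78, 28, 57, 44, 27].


Initial: [78, 28, 57, 44, 27]
Insert 28: [28, 78, 57, 44, 27]
Insert 57: [28, 57, 78, 44, 27]
Insert 44: [28, 44, 57, 78, 27]
Insert 27: [27, 28, 44, 57, 78]

Sorted: [27, 28, 44, 57, 78]


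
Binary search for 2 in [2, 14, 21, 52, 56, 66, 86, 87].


Step 1: lo=0, hi=7, mid=3, val=52
Step 2: lo=0, hi=2, mid=1, val=14
Step 3: lo=0, hi=0, mid=0, val=2

Found at index 0


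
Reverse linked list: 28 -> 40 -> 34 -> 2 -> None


Step 1: curr=28, set curr.next=prev(None) | reversed so far: 28
Step 2: curr=40, set curr.next=prev(28) | reversed so far: 40 -> 28
Step 3: curr=34, set curr.next=prev(40) | reversed so far: 34 -> 40 -> 28
Step 4: curr=2, set curr.next=prev(34) | reversed so far: 2 -> 34 -> 40 -> 28

2 -> 34 -> 40 -> 28 -> None


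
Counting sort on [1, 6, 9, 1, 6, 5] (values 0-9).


Input: [1, 6, 9, 1, 6, 5]
Counts: [0, 2, 0, 0, 0, 1, 2, 0, 0, 1]

Sorted: [1, 1, 5, 6, 6, 9]


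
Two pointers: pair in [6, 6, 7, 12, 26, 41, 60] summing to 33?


lo=0(6)+hi=6(60)=66
lo=0(6)+hi=5(41)=47
lo=0(6)+hi=4(26)=32
lo=1(6)+hi=4(26)=32
lo=2(7)+hi=4(26)=33

Yes: 7+26=33


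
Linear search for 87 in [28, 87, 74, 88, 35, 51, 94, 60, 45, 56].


i=0: 28!=87
i=1: 87==87 found!

Found at 1, 2 comps


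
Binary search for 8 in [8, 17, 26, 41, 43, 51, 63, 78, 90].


Step 1: lo=0, hi=8, mid=4, val=43
Step 2: lo=0, hi=3, mid=1, val=17
Step 3: lo=0, hi=0, mid=0, val=8

Found at index 0


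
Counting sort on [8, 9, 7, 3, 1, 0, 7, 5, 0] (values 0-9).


Input: [8, 9, 7, 3, 1, 0, 7, 5, 0]
Counts: [2, 1, 0, 1, 0, 1, 0, 2, 1, 1]

Sorted: [0, 0, 1, 3, 5, 7, 7, 8, 9]


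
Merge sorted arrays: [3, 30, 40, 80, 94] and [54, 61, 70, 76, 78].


Take 3 from A
Take 30 from A
Take 40 from A
Take 54 from B
Take 61 from B
Take 70 from B
Take 76 from B
Take 78 from B

Merged: [3, 30, 40, 54, 61, 70, 76, 78, 80, 94]


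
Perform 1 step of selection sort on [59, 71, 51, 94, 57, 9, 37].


Initial: [59, 71, 51, 94, 57, 9, 37]
Step 1: min=9 at 5
  Swap: [9, 71, 51, 94, 57, 59, 37]

After 1 step: [9, 71, 51, 94, 57, 59, 37]


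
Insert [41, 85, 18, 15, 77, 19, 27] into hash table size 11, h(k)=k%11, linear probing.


Insert 41: h=8 -> slot 8
Insert 85: h=8, 1 probes -> slot 9
Insert 18: h=7 -> slot 7
Insert 15: h=4 -> slot 4
Insert 77: h=0 -> slot 0
Insert 19: h=8, 2 probes -> slot 10
Insert 27: h=5 -> slot 5

Table: [77, None, None, None, 15, 27, None, 18, 41, 85, 19]


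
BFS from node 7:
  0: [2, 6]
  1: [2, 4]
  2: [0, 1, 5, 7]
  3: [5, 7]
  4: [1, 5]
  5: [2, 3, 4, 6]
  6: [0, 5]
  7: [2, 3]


Visit 7, enqueue [2, 3]
Visit 2, enqueue [0, 1, 5]
Visit 3, enqueue []
Visit 0, enqueue [6]
Visit 1, enqueue [4]
Visit 5, enqueue []
Visit 6, enqueue []
Visit 4, enqueue []

BFS order: [7, 2, 3, 0, 1, 5, 6, 4]


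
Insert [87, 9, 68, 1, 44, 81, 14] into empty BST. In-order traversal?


Insert 87: root
Insert 9: L from 87
Insert 68: L from 87 -> R from 9
Insert 1: L from 87 -> L from 9
Insert 44: L from 87 -> R from 9 -> L from 68
Insert 81: L from 87 -> R from 9 -> R from 68
Insert 14: L from 87 -> R from 9 -> L from 68 -> L from 44

In-order: [1, 9, 14, 44, 68, 81, 87]


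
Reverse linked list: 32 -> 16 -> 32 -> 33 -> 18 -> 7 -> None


Step 1: curr=32, set curr.next=prev(None) | reversed so far: 32
Step 2: curr=16, set curr.next=prev(32) | reversed so far: 16 -> 32
Step 3: curr=32, set curr.next=prev(16) | reversed so far: 32 -> 16 -> 32
Step 4: curr=33, set curr.next=prev(32) | reversed so far: 33 -> 32 -> 16 -> 32
Step 5: curr=18, set curr.next=prev(33) | reversed so far: 18 -> 33 -> 32 -> 16 -> 32
Step 6: curr=7, set curr.next=prev(18) | reversed so far: 7 -> 18 -> 33 -> 32 -> 16 -> 32

7 -> 18 -> 33 -> 32 -> 16 -> 32 -> None


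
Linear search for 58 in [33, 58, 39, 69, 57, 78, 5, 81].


i=0: 33!=58
i=1: 58==58 found!

Found at 1, 2 comps


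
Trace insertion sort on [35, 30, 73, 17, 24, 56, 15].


Initial: [35, 30, 73, 17, 24, 56, 15]
Insert 30: [30, 35, 73, 17, 24, 56, 15]
Insert 73: [30, 35, 73, 17, 24, 56, 15]
Insert 17: [17, 30, 35, 73, 24, 56, 15]
Insert 24: [17, 24, 30, 35, 73, 56, 15]
Insert 56: [17, 24, 30, 35, 56, 73, 15]
Insert 15: [15, 17, 24, 30, 35, 56, 73]

Sorted: [15, 17, 24, 30, 35, 56, 73]
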